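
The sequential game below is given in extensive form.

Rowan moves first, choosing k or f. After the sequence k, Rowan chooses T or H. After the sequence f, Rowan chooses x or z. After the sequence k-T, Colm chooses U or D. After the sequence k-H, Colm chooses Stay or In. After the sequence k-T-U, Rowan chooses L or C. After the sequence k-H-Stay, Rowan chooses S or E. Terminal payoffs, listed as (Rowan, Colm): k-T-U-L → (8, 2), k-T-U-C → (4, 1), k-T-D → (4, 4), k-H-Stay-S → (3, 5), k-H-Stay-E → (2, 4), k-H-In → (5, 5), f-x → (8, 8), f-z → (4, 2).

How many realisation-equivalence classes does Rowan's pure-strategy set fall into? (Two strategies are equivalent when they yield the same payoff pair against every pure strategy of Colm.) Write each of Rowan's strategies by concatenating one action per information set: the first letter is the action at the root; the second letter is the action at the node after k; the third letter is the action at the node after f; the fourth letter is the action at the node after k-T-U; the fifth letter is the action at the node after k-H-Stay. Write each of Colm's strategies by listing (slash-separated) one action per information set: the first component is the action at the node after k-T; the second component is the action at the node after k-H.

Rowan has 32 pure strategies: kTxLS, kTxLE, kTxCS, kTxCE, kTzLS, kTzLE, kTzCS, kTzCE, kHxLS, kHxLE, kHxCS, kHxCE, kHzLS, kHzLE, kHzCS, kHzCE, fTxLS, fTxLE, fTxCS, fTxCE, fTzLS, fTzLE, fTzCS, fTzCE, fHxLS, fHxLE, fHxCS, fHxCE, fHzLS, fHzLE, fHzCS, fHzCE. Columns: U/Stay, U/In, D/Stay, D/In.
{kTxLS, kTxLE, kTzLS, kTzLE} → row (8,2) (8,2) (4,4) (4,4)
{kTxCS, kTxCE, kTzCS, kTzCE} → row (4,1) (4,1) (4,4) (4,4)
{kHxLS, kHxCS, kHzLS, kHzCS} → row (3,5) (5,5) (3,5) (5,5)
{kHxLE, kHxCE, kHzLE, kHzCE} → row (2,4) (5,5) (2,4) (5,5)
{fTxLS, fTxLE, fTxCS, fTxCE, fHxLS, fHxLE, fHxCS, fHxCE} → row (8,8) (8,8) (8,8) (8,8)
{fTzLS, fTzLE, fTzCS, fTzCE, fHzLS, fHzLE, fHzCS, fHzCE} → row (4,2) (4,2) (4,2) (4,2)
That's 6 distinct rows out of 32 strategies.

6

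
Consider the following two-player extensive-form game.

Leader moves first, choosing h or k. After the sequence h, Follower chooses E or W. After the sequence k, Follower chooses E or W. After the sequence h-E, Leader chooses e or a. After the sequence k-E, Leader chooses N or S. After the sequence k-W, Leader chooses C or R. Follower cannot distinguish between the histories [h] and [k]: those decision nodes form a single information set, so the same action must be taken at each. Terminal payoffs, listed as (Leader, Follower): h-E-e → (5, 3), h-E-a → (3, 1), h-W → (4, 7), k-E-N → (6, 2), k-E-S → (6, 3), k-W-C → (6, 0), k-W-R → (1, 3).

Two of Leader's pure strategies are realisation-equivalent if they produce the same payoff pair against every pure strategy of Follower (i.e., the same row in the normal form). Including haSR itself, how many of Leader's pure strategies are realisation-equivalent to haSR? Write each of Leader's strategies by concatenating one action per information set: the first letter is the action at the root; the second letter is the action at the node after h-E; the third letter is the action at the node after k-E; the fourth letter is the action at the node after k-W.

Row for haSR (columns E, W): (3,1) (4,7).
Under haSR, Leader's choice at the node after k-E and at the node after k-W can never be reached regardless of what Follower does, so varying those choices leaves every outcome unchanged.
Holding the reachable choices fixed and varying the unreachable ones freely already gives 2 × 2 = 4 equivalent strategies.
No other strategy reproduces this row, so those 4 are the full class: haNC, haNR, haSC, haSR.

4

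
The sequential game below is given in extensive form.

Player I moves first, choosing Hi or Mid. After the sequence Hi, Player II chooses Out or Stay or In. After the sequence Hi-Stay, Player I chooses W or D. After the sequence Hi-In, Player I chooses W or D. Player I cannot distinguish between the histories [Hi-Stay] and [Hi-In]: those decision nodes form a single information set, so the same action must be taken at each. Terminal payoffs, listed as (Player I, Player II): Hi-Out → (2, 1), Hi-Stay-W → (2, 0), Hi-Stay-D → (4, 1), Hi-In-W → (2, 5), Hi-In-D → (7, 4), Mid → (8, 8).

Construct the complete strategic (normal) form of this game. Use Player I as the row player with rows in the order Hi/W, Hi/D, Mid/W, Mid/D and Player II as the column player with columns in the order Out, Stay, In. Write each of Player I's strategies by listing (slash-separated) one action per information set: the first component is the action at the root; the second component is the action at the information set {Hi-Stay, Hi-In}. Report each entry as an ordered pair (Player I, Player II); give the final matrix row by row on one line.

Hi/W: (2,1) (2,0) (2,5) | Hi/D: (2,1) (4,1) (7,4) | Mid/W: (8,8) (8,8) (8,8) | Mid/D: (8,8) (8,8) (8,8)

           Out     Stay       In
 Hi/W    (2,1)    (2,0)    (2,5)
 Hi/D    (2,1)    (4,1)    (7,4)
Mid/W    (8,8)    (8,8)    (8,8)
Mid/D    (8,8)    (8,8)    (8,8)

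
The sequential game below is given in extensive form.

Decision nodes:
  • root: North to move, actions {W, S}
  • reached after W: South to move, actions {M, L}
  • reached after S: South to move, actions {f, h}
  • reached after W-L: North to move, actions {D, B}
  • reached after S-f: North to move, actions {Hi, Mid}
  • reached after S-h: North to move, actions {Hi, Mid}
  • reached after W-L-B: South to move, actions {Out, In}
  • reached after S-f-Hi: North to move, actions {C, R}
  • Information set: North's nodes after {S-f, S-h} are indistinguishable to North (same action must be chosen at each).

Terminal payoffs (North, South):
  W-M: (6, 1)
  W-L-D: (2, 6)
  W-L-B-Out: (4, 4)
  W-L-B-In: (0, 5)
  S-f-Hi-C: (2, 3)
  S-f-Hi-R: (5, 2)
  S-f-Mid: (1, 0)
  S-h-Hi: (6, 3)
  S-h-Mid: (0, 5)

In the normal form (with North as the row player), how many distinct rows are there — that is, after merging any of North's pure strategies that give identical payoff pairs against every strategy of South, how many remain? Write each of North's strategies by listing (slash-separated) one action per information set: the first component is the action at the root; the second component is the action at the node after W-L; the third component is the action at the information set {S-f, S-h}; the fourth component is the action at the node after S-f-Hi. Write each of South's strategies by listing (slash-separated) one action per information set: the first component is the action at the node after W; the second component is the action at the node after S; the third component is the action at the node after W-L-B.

5

North has 16 pure strategies: W/D/Hi/C, W/D/Hi/R, W/D/Mid/C, W/D/Mid/R, W/B/Hi/C, W/B/Hi/R, W/B/Mid/C, W/B/Mid/R, S/D/Hi/C, S/D/Hi/R, S/D/Mid/C, S/D/Mid/R, S/B/Hi/C, S/B/Hi/R, S/B/Mid/C, S/B/Mid/R. Columns: M/f/Out, M/f/In, M/h/Out, M/h/In, L/f/Out, L/f/In, L/h/Out, L/h/In.
{W/D/Hi/C, W/D/Hi/R, W/D/Mid/C, W/D/Mid/R} → row (6,1) (6,1) (6,1) (6,1) (2,6) (2,6) (2,6) (2,6)
{W/B/Hi/C, W/B/Hi/R, W/B/Mid/C, W/B/Mid/R} → row (6,1) (6,1) (6,1) (6,1) (4,4) (0,5) (4,4) (0,5)
{S/D/Hi/C, S/B/Hi/C} → row (2,3) (2,3) (6,3) (6,3) (2,3) (2,3) (6,3) (6,3)
{S/D/Hi/R, S/B/Hi/R} → row (5,2) (5,2) (6,3) (6,3) (5,2) (5,2) (6,3) (6,3)
{S/D/Mid/C, S/D/Mid/R, S/B/Mid/C, S/B/Mid/R} → row (1,0) (1,0) (0,5) (0,5) (1,0) (1,0) (0,5) (0,5)
That's 5 distinct rows out of 16 strategies.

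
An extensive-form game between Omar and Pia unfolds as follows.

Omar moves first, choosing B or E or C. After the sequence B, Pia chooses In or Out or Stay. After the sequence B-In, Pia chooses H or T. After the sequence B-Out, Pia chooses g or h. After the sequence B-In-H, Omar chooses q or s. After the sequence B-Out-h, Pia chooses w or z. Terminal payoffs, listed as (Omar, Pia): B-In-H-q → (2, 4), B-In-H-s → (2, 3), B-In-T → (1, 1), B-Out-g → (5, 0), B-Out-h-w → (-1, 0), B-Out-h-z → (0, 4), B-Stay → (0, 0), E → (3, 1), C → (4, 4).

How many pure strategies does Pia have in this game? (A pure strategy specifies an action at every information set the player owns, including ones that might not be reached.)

24

Pia owns the node after B with actions {In, Out, Stay} — three choices.
Pia owns the node after B-In with actions {H, T} — two choices.
Pia owns the node after B-Out with actions {g, h} — two choices.
Pia owns the node after B-Out-h with actions {w, z} — two choices.
A pure strategy fixes one action at each information set independently, so the count is the product 3 × 2 × 2 × 2 = 24.
(For reference, Omar has 6 pure strategies, giving a 24×6 normal-form matrix.)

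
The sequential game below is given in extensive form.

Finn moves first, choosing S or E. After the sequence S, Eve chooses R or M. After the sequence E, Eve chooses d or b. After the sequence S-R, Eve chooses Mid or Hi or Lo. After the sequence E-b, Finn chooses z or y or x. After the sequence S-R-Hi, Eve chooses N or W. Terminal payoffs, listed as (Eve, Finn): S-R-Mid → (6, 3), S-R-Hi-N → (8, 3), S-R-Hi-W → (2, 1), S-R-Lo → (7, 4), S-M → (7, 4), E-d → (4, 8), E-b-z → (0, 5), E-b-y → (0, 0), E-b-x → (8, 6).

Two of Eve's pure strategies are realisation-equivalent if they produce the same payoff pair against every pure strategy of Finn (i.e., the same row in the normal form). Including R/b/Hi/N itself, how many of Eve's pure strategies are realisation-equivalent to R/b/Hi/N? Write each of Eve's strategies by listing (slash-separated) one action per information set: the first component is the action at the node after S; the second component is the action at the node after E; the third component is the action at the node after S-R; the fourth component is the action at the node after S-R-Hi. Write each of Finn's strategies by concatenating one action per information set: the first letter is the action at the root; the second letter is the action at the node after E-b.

Row for R/b/Hi/N (columns Sz, Sy, Sx, Ez, Ey, Ex): (8,3) (8,3) (8,3) (0,5) (0,0) (8,6).
Every one of Eve's information sets is on the play path for some reply by Finn when Eve follows R/b/Hi/N.
Changing the action at any of them therefore changes at least one column, so only R/b/Hi/N itself gives this row.

1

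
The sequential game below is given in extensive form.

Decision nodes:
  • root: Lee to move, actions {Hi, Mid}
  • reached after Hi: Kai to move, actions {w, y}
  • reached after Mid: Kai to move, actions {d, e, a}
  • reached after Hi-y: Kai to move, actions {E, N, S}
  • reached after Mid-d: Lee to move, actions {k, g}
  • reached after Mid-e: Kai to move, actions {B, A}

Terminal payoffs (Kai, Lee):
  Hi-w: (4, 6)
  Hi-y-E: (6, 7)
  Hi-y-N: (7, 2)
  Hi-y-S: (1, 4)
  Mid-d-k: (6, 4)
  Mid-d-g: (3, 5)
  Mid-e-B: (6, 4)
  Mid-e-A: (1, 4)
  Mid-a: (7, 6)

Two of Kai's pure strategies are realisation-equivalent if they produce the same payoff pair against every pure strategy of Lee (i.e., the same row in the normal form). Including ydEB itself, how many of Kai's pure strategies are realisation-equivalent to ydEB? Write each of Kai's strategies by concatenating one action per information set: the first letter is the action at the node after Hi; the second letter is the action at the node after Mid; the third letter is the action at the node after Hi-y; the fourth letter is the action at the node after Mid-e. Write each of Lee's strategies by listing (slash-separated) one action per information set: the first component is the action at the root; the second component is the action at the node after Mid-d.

2

Row for ydEB (columns Hi/k, Hi/g, Mid/k, Mid/g): (6,7) (6,7) (6,4) (3,5).
Under ydEB, Kai's choice at the node after Mid-e can never be reached regardless of what Lee does, so varying those choices leaves every outcome unchanged.
Holding the reachable choices fixed and varying the unreachable one freely already gives 2 equivalent strategies.
No other strategy reproduces this row, so those 2 are the full class: ydEB, ydEA.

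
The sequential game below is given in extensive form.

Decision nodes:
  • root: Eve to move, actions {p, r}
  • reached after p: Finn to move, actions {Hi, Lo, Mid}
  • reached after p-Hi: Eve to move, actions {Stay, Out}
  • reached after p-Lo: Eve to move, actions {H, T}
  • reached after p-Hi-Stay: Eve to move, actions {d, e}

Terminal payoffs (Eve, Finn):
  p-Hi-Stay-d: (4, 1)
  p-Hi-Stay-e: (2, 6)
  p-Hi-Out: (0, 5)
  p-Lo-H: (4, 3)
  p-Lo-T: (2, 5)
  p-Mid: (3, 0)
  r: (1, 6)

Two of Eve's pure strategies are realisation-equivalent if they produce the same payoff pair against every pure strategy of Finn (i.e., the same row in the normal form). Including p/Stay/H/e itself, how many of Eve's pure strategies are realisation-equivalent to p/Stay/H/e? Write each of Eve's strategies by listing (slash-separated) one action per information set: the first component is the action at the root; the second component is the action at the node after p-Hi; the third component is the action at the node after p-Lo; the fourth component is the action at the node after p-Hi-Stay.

1

Row for p/Stay/H/e (columns Hi, Lo, Mid): (2,6) (4,3) (3,0).
Every one of Eve's information sets is on the play path for some reply by Finn when Eve follows p/Stay/H/e.
Changing the action at any of them therefore changes at least one column, so only p/Stay/H/e itself gives this row.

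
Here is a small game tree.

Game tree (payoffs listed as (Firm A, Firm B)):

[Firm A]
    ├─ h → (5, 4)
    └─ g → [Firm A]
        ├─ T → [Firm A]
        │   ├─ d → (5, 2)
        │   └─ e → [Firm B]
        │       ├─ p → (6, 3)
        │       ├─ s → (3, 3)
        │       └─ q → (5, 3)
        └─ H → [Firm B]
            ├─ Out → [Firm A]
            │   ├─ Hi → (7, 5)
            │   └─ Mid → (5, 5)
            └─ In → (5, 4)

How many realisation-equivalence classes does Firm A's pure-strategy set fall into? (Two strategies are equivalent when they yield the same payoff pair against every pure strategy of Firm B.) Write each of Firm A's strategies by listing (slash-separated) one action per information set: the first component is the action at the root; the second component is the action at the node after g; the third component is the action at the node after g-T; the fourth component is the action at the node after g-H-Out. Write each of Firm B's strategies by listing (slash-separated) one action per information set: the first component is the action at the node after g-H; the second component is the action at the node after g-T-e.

Firm A has 16 pure strategies: h/T/d/Hi, h/T/d/Mid, h/T/e/Hi, h/T/e/Mid, h/H/d/Hi, h/H/d/Mid, h/H/e/Hi, h/H/e/Mid, g/T/d/Hi, g/T/d/Mid, g/T/e/Hi, g/T/e/Mid, g/H/d/Hi, g/H/d/Mid, g/H/e/Hi, g/H/e/Mid. Columns: Out/p, Out/s, Out/q, In/p, In/s, In/q.
{h/T/d/Hi, h/T/d/Mid, h/T/e/Hi, h/T/e/Mid, h/H/d/Hi, h/H/d/Mid, h/H/e/Hi, h/H/e/Mid} → row (5,4) (5,4) (5,4) (5,4) (5,4) (5,4)
{g/T/d/Hi, g/T/d/Mid} → row (5,2) (5,2) (5,2) (5,2) (5,2) (5,2)
{g/T/e/Hi, g/T/e/Mid} → row (6,3) (3,3) (5,3) (6,3) (3,3) (5,3)
{g/H/d/Hi, g/H/e/Hi} → row (7,5) (7,5) (7,5) (5,4) (5,4) (5,4)
{g/H/d/Mid, g/H/e/Mid} → row (5,5) (5,5) (5,5) (5,4) (5,4) (5,4)
That's 5 distinct rows out of 16 strategies.

5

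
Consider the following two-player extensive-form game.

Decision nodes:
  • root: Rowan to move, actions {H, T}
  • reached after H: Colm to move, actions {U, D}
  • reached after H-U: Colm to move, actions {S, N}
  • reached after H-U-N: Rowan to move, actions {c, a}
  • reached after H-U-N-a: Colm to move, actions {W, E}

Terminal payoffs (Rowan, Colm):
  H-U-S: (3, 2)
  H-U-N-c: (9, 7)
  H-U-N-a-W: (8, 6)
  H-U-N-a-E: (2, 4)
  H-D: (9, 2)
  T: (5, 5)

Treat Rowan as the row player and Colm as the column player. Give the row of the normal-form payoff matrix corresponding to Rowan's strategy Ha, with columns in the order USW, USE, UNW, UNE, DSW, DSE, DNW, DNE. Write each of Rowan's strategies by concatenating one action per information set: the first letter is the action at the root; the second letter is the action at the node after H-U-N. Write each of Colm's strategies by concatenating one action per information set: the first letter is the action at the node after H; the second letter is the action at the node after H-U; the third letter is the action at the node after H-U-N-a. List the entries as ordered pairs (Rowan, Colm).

(3,2) (3,2) (8,6) (2,4) (9,2) (9,2) (9,2) (9,2)

vs USW: Rowan plays H → Colm plays U at [H] → Colm plays S at [H-U] → (3, 2)
vs USE: Rowan plays H → Colm plays U at [H] → Colm plays S at [H-U] → (3, 2)
vs UNW: Rowan plays H → Colm plays U at [H] → Colm plays N at [H-U] → Rowan plays a at [H-U-N] → Colm plays W at [H-U-N-a] → (8, 6)
vs UNE: Rowan plays H → Colm plays U at [H] → Colm plays N at [H-U] → Rowan plays a at [H-U-N] → Colm plays E at [H-U-N-a] → (2, 4)
vs DSW: Rowan plays H → Colm plays D at [H] → (9, 2)
vs DSE: Rowan plays H → Colm plays D at [H] → (9, 2)
vs DNW: Rowan plays H → Colm plays D at [H] → (9, 2)
vs DNE: Rowan plays H → Colm plays D at [H] → (9, 2)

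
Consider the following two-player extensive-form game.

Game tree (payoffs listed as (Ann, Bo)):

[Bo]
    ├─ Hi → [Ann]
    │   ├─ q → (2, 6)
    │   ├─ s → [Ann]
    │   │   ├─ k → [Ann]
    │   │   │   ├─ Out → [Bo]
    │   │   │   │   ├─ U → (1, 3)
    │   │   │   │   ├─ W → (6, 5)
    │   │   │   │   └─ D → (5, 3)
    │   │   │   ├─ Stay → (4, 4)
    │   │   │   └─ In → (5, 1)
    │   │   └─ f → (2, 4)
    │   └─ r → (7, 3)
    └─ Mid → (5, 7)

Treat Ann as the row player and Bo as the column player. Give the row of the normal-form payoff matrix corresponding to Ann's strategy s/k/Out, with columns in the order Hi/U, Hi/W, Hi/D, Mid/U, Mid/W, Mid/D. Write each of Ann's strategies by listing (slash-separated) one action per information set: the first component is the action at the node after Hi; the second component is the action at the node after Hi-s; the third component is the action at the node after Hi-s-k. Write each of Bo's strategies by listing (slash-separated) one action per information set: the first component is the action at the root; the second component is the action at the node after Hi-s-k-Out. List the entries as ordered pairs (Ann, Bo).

vs Hi/U: Bo plays Hi → Ann plays s at [Hi] → Ann plays k at [Hi-s] → Ann plays Out at [Hi-s-k] → Bo plays U at [Hi-s-k-Out] → (1, 3)
vs Hi/W: Bo plays Hi → Ann plays s at [Hi] → Ann plays k at [Hi-s] → Ann plays Out at [Hi-s-k] → Bo plays W at [Hi-s-k-Out] → (6, 5)
vs Hi/D: Bo plays Hi → Ann plays s at [Hi] → Ann plays k at [Hi-s] → Ann plays Out at [Hi-s-k] → Bo plays D at [Hi-s-k-Out] → (5, 3)
vs Mid/U: Bo plays Mid → (5, 7)
vs Mid/W: Bo plays Mid → (5, 7)
vs Mid/D: Bo plays Mid → (5, 7)

(1,3) (6,5) (5,3) (5,7) (5,7) (5,7)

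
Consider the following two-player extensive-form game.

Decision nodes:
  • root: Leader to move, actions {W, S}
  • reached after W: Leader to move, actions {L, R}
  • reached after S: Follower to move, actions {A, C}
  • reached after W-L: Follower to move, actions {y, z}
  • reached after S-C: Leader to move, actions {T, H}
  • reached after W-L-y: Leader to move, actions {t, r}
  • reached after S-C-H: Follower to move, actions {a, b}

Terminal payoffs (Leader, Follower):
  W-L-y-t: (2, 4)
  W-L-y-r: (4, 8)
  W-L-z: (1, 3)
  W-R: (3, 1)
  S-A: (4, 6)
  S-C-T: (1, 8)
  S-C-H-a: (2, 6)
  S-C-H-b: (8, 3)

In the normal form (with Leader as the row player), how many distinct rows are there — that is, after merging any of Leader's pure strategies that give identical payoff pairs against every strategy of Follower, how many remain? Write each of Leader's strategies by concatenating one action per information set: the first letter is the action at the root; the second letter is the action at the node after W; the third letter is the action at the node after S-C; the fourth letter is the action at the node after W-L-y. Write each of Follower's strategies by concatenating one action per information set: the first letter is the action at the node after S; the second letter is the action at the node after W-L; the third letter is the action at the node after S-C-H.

Leader has 16 pure strategies: WLTt, WLTr, WLHt, WLHr, WRTt, WRTr, WRHt, WRHr, SLTt, SLTr, SLHt, SLHr, SRTt, SRTr, SRHt, SRHr. Columns: Aya, Ayb, Aza, Azb, Cya, Cyb, Cza, Czb.
{WLTt, WLHt} → row (2,4) (2,4) (1,3) (1,3) (2,4) (2,4) (1,3) (1,3)
{WLTr, WLHr} → row (4,8) (4,8) (1,3) (1,3) (4,8) (4,8) (1,3) (1,3)
{WRTt, WRTr, WRHt, WRHr} → row (3,1) (3,1) (3,1) (3,1) (3,1) (3,1) (3,1) (3,1)
{SLTt, SLTr, SRTt, SRTr} → row (4,6) (4,6) (4,6) (4,6) (1,8) (1,8) (1,8) (1,8)
{SLHt, SLHr, SRHt, SRHr} → row (4,6) (4,6) (4,6) (4,6) (2,6) (8,3) (2,6) (8,3)
That's 5 distinct rows out of 16 strategies.

5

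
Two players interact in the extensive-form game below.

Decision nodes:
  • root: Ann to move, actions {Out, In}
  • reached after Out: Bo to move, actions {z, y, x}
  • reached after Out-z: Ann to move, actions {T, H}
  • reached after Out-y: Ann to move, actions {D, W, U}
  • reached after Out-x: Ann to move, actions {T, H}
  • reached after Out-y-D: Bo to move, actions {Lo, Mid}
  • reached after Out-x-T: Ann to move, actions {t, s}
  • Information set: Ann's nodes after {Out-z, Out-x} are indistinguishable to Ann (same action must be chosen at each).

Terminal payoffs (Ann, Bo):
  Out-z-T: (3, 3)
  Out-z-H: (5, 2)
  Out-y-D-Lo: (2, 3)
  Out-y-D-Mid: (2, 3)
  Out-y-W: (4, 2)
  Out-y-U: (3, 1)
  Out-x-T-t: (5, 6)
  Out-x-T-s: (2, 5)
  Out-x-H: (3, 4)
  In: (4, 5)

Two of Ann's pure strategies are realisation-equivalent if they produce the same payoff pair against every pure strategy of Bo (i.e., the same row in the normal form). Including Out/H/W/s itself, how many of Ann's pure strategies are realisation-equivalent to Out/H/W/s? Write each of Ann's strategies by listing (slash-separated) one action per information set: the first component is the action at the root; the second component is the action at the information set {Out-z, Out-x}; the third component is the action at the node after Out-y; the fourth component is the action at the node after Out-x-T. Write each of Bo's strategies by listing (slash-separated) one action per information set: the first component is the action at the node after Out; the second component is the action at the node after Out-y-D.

Row for Out/H/W/s (columns z/Lo, z/Mid, y/Lo, y/Mid, x/Lo, x/Mid): (5,2) (5,2) (4,2) (4,2) (3,4) (3,4).
Under Out/H/W/s, Ann's choice at the node after Out-x-T can never be reached regardless of what Bo does, so varying those choices leaves every outcome unchanged.
Holding the reachable choices fixed and varying the unreachable one freely already gives 2 equivalent strategies.
No other strategy reproduces this row, so those 2 are the full class: Out/H/W/t, Out/H/W/s.

2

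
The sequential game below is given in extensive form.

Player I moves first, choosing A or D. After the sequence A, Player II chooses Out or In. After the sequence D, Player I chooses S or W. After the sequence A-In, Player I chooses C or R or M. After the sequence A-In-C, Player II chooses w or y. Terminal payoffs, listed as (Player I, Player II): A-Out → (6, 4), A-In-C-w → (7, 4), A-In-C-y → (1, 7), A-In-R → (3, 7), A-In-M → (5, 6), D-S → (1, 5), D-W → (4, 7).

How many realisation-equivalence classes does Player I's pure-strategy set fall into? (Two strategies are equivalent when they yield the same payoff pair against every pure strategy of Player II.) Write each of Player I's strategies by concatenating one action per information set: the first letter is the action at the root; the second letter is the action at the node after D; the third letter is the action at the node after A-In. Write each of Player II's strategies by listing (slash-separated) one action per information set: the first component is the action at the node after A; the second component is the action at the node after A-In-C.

Player I has 12 pure strategies: ASC, ASR, ASM, AWC, AWR, AWM, DSC, DSR, DSM, DWC, DWR, DWM. Columns: Out/w, Out/y, In/w, In/y.
{ASC, AWC} → row (6,4) (6,4) (7,4) (1,7)
{ASR, AWR} → row (6,4) (6,4) (3,7) (3,7)
{ASM, AWM} → row (6,4) (6,4) (5,6) (5,6)
{DSC, DSR, DSM} → row (1,5) (1,5) (1,5) (1,5)
{DWC, DWR, DWM} → row (4,7) (4,7) (4,7) (4,7)
That's 5 distinct rows out of 12 strategies.

5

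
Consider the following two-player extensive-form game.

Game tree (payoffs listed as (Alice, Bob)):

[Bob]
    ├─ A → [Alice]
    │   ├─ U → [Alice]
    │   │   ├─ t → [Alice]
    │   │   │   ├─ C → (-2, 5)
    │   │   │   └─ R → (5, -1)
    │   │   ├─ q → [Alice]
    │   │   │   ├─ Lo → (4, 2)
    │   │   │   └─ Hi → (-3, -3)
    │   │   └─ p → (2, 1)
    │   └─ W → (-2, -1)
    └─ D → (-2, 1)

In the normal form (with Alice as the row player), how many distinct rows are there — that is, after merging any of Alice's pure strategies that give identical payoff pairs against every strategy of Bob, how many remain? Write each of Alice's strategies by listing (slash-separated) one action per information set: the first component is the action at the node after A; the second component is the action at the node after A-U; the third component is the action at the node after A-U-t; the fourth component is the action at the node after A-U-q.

Alice has 24 pure strategies: U/t/C/Lo, U/t/C/Hi, U/t/R/Lo, U/t/R/Hi, U/q/C/Lo, U/q/C/Hi, U/q/R/Lo, U/q/R/Hi, U/p/C/Lo, U/p/C/Hi, U/p/R/Lo, U/p/R/Hi, W/t/C/Lo, W/t/C/Hi, W/t/R/Lo, W/t/R/Hi, W/q/C/Lo, W/q/C/Hi, W/q/R/Lo, W/q/R/Hi, W/p/C/Lo, W/p/C/Hi, W/p/R/Lo, W/p/R/Hi. Columns: A, D.
{U/t/C/Lo, U/t/C/Hi} → row (-2,5) (-2,1)
{U/t/R/Lo, U/t/R/Hi} → row (5,-1) (-2,1)
{U/q/C/Lo, U/q/R/Lo} → row (4,2) (-2,1)
{U/q/C/Hi, U/q/R/Hi} → row (-3,-3) (-2,1)
{U/p/C/Lo, U/p/C/Hi, U/p/R/Lo, U/p/R/Hi} → row (2,1) (-2,1)
{W/t/C/Lo, W/t/C/Hi, W/t/R/Lo, W/t/R/Hi, W/q/C/Lo, W/q/C/Hi, W/q/R/Lo, W/q/R/Hi, W/p/C/Lo, W/p/C/Hi, W/p/R/Lo, W/p/R/Hi} → row (-2,-1) (-2,1)
That's 6 distinct rows out of 24 strategies.

6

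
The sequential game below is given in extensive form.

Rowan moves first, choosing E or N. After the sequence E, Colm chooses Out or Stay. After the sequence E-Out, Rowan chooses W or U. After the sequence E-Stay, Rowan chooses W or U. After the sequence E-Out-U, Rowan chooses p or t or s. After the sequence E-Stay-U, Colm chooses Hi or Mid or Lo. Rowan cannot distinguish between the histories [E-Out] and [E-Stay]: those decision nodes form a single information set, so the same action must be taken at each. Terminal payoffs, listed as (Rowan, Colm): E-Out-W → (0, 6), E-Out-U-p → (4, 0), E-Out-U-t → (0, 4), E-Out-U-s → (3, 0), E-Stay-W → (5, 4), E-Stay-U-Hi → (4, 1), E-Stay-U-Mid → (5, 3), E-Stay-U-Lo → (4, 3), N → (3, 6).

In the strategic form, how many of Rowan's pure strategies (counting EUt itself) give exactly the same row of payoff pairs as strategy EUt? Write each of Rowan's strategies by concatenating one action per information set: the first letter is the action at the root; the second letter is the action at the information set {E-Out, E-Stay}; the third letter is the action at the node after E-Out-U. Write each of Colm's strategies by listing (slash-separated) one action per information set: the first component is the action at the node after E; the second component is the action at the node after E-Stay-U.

1

Row for EUt (columns Out/Hi, Out/Mid, Out/Lo, Stay/Hi, Stay/Mid, Stay/Lo): (0,4) (0,4) (0,4) (4,1) (5,3) (4,3).
Every one of Rowan's information sets is on the play path for some reply by Colm when Rowan follows EUt.
Changing the action at any of them therefore changes at least one column, so only EUt itself gives this row.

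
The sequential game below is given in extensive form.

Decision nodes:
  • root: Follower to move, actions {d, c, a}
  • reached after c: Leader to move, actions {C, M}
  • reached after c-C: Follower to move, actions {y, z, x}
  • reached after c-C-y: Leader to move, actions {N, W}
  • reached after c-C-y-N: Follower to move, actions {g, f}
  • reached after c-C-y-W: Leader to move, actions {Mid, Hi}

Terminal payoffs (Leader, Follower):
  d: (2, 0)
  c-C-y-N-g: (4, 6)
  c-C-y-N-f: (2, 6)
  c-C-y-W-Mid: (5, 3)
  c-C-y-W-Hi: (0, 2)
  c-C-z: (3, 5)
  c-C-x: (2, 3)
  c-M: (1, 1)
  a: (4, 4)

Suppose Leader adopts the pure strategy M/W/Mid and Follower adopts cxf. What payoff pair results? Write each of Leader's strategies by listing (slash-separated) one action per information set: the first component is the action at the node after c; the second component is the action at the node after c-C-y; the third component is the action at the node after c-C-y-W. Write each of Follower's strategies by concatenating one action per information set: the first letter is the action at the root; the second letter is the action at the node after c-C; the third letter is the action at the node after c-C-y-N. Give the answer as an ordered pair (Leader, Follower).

Trace the play path from the root:
  Follower plays c
  Leader plays M at [c]
→ terminal payoff (1, 1).
(Leader's choice at the node after c-C-y is never reached on this path, so it doesn't affect the outcome.)

(1, 1)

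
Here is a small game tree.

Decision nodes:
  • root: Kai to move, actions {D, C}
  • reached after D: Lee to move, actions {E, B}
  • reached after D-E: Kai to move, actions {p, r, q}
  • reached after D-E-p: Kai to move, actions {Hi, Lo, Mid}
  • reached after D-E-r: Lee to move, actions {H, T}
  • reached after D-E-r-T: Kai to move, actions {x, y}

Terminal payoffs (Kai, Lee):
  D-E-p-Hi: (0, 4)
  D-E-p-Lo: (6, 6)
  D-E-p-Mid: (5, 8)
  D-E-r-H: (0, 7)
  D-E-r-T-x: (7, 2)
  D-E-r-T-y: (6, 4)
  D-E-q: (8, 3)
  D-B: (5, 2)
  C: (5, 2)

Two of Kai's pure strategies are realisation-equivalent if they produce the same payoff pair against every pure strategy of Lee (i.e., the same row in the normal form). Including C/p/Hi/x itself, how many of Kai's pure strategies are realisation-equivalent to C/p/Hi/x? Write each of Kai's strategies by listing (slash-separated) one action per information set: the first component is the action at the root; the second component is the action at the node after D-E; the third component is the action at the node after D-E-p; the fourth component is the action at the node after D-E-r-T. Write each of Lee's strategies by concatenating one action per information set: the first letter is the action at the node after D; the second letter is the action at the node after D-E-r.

18

Row for C/p/Hi/x (columns EH, ET, BH, BT): (5,2) (5,2) (5,2) (5,2).
Under C/p/Hi/x, Kai's choice at the node after D-E and at the node after D-E-p and at the node after D-E-r-T can never be reached regardless of what Lee does, so varying those choices leaves every outcome unchanged.
Holding the reachable choices fixed and varying the unreachable ones freely already gives 3 × 3 × 2 = 18 equivalent strategies.
No other strategy reproduces this row, so those 18 are the full class: C/p/Hi/x, C/p/Hi/y, C/p/Lo/x, C/p/Lo/y, C/p/Mid/x, C/p/Mid/y, C/r/Hi/x, C/r/Hi/y, C/r/Lo/x, C/r/Lo/y, C/r/Mid/x, C/r/Mid/y, C/q/Hi/x, C/q/Hi/y, C/q/Lo/x, C/q/Lo/y, C/q/Mid/x, C/q/Mid/y.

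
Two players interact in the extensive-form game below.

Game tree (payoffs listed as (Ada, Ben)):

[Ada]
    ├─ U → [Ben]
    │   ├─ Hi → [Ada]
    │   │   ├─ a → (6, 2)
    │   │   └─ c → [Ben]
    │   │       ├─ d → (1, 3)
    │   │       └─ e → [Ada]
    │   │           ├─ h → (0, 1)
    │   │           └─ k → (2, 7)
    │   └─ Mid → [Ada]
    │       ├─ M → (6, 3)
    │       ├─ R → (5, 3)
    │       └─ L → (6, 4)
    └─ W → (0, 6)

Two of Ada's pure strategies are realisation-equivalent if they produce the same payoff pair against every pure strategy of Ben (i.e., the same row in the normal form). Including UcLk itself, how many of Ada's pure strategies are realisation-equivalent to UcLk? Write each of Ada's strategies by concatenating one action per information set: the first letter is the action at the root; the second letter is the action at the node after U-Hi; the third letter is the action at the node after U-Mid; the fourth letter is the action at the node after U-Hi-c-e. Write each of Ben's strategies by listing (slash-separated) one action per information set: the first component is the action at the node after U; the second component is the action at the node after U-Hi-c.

Row for UcLk (columns Hi/d, Hi/e, Mid/d, Mid/e): (1,3) (2,7) (6,4) (6,4).
Every one of Ada's information sets is on the play path for some reply by Ben when Ada follows UcLk.
Changing the action at any of them therefore changes at least one column, so only UcLk itself gives this row.

1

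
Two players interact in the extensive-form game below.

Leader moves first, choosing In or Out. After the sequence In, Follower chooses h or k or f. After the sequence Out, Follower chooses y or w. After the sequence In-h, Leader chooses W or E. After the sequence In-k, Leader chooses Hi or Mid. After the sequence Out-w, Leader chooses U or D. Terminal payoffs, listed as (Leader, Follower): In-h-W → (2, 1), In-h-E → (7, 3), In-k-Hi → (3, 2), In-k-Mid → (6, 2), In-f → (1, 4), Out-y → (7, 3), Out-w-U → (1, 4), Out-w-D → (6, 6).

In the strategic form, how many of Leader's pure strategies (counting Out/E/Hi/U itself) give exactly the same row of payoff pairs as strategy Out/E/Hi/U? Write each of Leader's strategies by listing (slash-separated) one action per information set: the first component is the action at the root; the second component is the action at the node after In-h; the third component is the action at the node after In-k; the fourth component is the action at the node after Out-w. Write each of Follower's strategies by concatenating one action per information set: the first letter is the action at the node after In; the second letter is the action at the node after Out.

4

Row for Out/E/Hi/U (columns hy, hw, ky, kw, fy, fw): (7,3) (1,4) (7,3) (1,4) (7,3) (1,4).
Under Out/E/Hi/U, Leader's choice at the node after In-h and at the node after In-k can never be reached regardless of what Follower does, so varying those choices leaves every outcome unchanged.
Holding the reachable choices fixed and varying the unreachable ones freely already gives 2 × 2 = 4 equivalent strategies.
No other strategy reproduces this row, so those 4 are the full class: Out/W/Hi/U, Out/W/Mid/U, Out/E/Hi/U, Out/E/Mid/U.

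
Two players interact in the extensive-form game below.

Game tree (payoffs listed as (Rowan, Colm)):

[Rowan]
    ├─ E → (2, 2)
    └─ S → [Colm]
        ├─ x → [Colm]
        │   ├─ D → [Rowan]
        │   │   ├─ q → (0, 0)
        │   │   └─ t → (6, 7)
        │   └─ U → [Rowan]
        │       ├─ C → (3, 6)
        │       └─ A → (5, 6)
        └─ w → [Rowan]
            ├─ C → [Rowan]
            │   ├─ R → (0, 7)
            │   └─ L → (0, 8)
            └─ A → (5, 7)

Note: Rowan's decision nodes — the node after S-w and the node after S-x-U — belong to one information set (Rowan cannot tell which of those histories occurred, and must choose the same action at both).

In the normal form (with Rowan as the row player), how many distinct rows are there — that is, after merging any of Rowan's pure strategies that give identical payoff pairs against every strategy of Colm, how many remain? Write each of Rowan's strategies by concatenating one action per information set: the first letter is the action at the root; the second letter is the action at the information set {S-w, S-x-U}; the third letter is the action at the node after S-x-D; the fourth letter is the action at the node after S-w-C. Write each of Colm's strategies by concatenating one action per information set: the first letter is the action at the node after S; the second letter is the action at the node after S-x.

Rowan has 16 pure strategies: ECqR, ECqL, ECtR, ECtL, EAqR, EAqL, EAtR, EAtL, SCqR, SCqL, SCtR, SCtL, SAqR, SAqL, SAtR, SAtL. Columns: xD, xU, wD, wU.
{ECqR, ECqL, ECtR, ECtL, EAqR, EAqL, EAtR, EAtL} → row (2,2) (2,2) (2,2) (2,2)
{SCqR} → row (0,0) (3,6) (0,7) (0,7)
{SCqL} → row (0,0) (3,6) (0,8) (0,8)
{SCtR} → row (6,7) (3,6) (0,7) (0,7)
{SCtL} → row (6,7) (3,6) (0,8) (0,8)
{SAqR, SAqL} → row (0,0) (5,6) (5,7) (5,7)
{SAtR, SAtL} → row (6,7) (5,6) (5,7) (5,7)
That's 7 distinct rows out of 16 strategies.

7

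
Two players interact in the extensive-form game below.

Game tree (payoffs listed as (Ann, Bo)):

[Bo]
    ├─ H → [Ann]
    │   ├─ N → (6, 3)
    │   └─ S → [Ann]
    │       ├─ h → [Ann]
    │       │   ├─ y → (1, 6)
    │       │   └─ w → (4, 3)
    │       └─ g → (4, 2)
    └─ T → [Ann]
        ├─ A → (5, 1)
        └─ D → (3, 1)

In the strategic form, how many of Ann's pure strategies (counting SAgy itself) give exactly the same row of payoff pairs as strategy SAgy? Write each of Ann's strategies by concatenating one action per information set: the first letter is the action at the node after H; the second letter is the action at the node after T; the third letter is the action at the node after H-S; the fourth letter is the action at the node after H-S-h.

2

Row for SAgy (columns H, T): (4,2) (5,1).
Under SAgy, Ann's choice at the node after H-S-h can never be reached regardless of what Bo does, so varying those choices leaves every outcome unchanged.
Holding the reachable choices fixed and varying the unreachable one freely already gives 2 equivalent strategies.
No other strategy reproduces this row, so those 2 are the full class: SAgy, SAgw.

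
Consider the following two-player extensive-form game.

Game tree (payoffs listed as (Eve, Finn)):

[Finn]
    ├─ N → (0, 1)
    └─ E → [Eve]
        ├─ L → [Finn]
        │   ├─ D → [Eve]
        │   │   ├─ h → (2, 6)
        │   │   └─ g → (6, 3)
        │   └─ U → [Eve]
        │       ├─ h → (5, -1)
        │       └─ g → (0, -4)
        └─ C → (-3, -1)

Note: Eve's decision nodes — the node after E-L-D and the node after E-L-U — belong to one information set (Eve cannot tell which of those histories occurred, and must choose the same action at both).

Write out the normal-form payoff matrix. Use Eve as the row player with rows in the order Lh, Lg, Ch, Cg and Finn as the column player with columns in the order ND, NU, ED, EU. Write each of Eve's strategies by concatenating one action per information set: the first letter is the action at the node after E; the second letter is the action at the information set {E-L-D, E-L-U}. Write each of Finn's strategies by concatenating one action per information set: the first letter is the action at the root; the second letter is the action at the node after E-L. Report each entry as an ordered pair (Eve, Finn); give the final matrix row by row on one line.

Lh: (0,1) (0,1) (2,6) (5,-1) | Lg: (0,1) (0,1) (6,3) (0,-4) | Ch: (0,1) (0,1) (-3,-1) (-3,-1) | Cg: (0,1) (0,1) (-3,-1) (-3,-1)

Row Lh: ND→(0,1), NU→(0,1), ED→(2,6), EU→(5,-1)
Row Lg: ND→(0,1), NU→(0,1), ED→(6,3), EU→(0,-4)
Row Ch: ND→(0,1), NU→(0,1), ED→(-3,-1), EU→(-3,-1)
Row Cg: ND→(0,1), NU→(0,1), ED→(-3,-1), EU→(-3,-1)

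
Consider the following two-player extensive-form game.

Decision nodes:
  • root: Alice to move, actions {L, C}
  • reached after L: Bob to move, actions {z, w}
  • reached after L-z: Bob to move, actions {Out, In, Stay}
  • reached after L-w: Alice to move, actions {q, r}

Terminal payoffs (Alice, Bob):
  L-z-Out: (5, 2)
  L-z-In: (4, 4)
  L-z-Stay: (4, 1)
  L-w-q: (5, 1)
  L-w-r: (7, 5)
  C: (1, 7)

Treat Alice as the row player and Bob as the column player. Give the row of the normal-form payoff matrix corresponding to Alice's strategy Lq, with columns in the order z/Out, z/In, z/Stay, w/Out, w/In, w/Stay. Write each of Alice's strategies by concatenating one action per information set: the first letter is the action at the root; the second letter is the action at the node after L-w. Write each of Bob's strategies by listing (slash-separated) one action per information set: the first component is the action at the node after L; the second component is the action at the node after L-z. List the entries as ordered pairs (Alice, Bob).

vs z/Out: Alice plays L → Bob plays z at [L] → Bob plays Out at [L-z] → (5, 2)
vs z/In: Alice plays L → Bob plays z at [L] → Bob plays In at [L-z] → (4, 4)
vs z/Stay: Alice plays L → Bob plays z at [L] → Bob plays Stay at [L-z] → (4, 1)
vs w/Out: Alice plays L → Bob plays w at [L] → Alice plays q at [L-w] → (5, 1)
vs w/In: Alice plays L → Bob plays w at [L] → Alice plays q at [L-w] → (5, 1)
vs w/Stay: Alice plays L → Bob plays w at [L] → Alice plays q at [L-w] → (5, 1)

(5,2) (4,4) (4,1) (5,1) (5,1) (5,1)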